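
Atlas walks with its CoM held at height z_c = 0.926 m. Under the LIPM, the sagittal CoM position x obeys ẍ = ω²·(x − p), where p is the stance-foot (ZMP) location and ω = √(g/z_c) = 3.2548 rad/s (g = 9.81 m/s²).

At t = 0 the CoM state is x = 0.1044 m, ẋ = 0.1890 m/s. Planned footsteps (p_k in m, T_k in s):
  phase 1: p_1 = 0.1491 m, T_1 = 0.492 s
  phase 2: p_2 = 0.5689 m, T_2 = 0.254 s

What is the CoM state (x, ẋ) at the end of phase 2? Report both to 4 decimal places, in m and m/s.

phase 1: p=0.1491, T=0.492, ωT=1.601362, cosh=2.580701, sinh=2.379080; start (x,ẋ)=(0.104400, 0.189000) → end (x,ẋ)=(0.171891, 0.141621)
phase 2: p=0.5689, T=0.254, ωT=0.826719, cosh=1.361645, sinh=0.924162; start (x,ẋ)=(0.171891, 0.141621) → end (x,ẋ)=(0.068527, -1.001350)

x = 0.0685, ẋ = -1.0014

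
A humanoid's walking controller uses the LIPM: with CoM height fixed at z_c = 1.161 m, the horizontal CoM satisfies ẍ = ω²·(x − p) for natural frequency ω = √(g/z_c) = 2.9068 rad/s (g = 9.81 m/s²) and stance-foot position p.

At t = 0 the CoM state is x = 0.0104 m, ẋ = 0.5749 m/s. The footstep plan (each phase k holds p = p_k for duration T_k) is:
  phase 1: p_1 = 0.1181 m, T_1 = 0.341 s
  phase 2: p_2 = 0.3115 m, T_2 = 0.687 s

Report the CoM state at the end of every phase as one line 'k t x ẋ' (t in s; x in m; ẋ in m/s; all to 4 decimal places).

1 0.3410 0.1828 0.5175
2 1.0280 0.4723 0.5885

phase 1: p=0.1181, T=0.341, ωT=0.991219, cosh=1.532820, sinh=1.161696; start (x,ẋ)=(0.010400, 0.574900) → end (x,ẋ)=(0.182773, 0.517535)
phase 2: p=0.3115, T=0.687, ωT=1.996972, cosh=3.751229, sinh=3.615484; start (x,ẋ)=(0.182773, 0.517535) → end (x,ẋ)=(0.472326, 0.588535)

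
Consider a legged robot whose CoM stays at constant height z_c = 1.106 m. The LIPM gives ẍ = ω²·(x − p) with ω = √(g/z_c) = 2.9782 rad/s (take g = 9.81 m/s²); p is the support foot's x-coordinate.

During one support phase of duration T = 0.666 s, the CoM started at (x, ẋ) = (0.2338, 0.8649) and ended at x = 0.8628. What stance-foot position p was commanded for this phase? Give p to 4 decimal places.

p = 0.3842

ωT = 2.9782·0.666 = 1.983481; cosh(ωT) = 3.702795, sinh(ωT) = 3.565205
x(T) = p + (x₀−p)·cosh(ωT) + (ẋ₀/ω)·sinh(ωT) ⇒ p·(1 − cosh) = x(T) − x₀·cosh − (ẋ₀/ω)·sinh
numerator   = 0.8628 − (0.2338)·3.702795 − (0.8649/2.9782)·3.565205 = -1.038286
denominator = 1 − 3.702795 = -2.702795
p = -1.038286 / -2.702795 = 0.3842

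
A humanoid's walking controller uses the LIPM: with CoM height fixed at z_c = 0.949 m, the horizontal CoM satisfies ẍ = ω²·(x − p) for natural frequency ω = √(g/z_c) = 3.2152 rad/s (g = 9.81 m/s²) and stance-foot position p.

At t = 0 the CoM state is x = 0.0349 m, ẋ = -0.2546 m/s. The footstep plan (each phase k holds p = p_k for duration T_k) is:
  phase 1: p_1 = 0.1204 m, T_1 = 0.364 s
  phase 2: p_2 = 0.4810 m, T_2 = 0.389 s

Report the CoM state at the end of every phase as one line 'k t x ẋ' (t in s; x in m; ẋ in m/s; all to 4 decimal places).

1 0.3640 -0.1460 -0.8502
2 0.7530 -1.1276 -4.8384

phase 1: p=0.1204, T=0.364, ωT=1.170333, cosh=1.766664, sinh=1.456401; start (x,ẋ)=(0.034900, -0.254600) → end (x,ẋ)=(-0.145977, -0.850157)
phase 2: p=0.4810, T=0.389, ωT=1.250713, cosh=1.889566, sinh=1.603266; start (x,ẋ)=(-0.145977, -0.850157) → end (x,ẋ)=(-1.127647, -4.838380)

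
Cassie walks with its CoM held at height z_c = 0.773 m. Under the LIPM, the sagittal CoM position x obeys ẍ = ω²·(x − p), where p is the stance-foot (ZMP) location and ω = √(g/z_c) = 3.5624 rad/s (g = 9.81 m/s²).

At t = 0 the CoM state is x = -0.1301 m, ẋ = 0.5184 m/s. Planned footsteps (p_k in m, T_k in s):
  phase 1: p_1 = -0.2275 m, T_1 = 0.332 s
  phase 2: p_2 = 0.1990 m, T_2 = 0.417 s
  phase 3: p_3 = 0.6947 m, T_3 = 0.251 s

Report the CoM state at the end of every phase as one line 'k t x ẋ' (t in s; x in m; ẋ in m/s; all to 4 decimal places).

phase 1: p=-0.2275, T=0.332, ωT=1.182717, cosh=1.784836, sinh=1.478391; start (x,ẋ)=(-0.130100, 0.518400) → end (x,ẋ)=(0.161478, 1.438228)
phase 2: p=0.1990, T=0.417, ωT=1.485521, cosh=2.321825, sinh=2.095440; start (x,ẋ)=(0.161478, 1.438228) → end (x,ẋ)=(0.957862, 3.059222)
phase 3: p=0.6947, T=0.251, ωT=0.894162, cosh=1.427118, sinh=1.018168; start (x,ẋ)=(0.957862, 3.059222) → end (x,ẋ)=(1.944619, 5.320394)

1 0.3320 0.1615 1.4382
2 0.7490 0.9579 3.0592
3 1.0000 1.9446 5.3204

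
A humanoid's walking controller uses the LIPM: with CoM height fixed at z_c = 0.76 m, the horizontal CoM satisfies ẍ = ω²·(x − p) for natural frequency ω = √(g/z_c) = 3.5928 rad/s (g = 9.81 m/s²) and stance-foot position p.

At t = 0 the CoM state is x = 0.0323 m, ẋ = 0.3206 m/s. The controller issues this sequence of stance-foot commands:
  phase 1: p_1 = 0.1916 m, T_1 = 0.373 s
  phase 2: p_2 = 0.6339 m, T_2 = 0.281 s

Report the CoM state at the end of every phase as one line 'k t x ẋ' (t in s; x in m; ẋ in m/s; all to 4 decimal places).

1 0.3730 0.0253 -0.3639
2 0.6540 -0.4327 -3.1679

phase 1: p=0.1916, T=0.373, ωT=1.340114, cosh=2.040648, sinh=1.778832; start (x,ẋ)=(0.032300, 0.320600) → end (x,ẋ)=(0.025257, -0.363853)
phase 2: p=0.6339, T=0.281, ωT=1.009577, cosh=1.554406, sinh=1.190033; start (x,ẋ)=(0.025257, -0.363853) → end (x,ẋ)=(-0.432696, -3.167859)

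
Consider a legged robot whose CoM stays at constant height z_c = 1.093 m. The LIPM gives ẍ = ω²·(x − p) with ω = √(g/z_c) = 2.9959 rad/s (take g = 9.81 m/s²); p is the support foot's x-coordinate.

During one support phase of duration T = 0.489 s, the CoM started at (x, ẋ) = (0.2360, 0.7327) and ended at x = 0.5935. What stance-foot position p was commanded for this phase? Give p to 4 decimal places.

ωT = 2.9959·0.489 = 1.464995; cosh(ωT) = 2.279301, sinh(ωT) = 2.048221
x(T) = p + (x₀−p)·cosh(ωT) + (ẋ₀/ω)·sinh(ωT) ⇒ p·(1 − cosh) = x(T) − x₀·cosh − (ẋ₀/ω)·sinh
numerator   = 0.5935 − (0.2360)·2.279301 − (0.7327/2.9959)·2.048221 = -0.445343
denominator = 1 − 2.279301 = -1.279301
p = -0.445343 / -1.279301 = 0.3481

p = 0.3481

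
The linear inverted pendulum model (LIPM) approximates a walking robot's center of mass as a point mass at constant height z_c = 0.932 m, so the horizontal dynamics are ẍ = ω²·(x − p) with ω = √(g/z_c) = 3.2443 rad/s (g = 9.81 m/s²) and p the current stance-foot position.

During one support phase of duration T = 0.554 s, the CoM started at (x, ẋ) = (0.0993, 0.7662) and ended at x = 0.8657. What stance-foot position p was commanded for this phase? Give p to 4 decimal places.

p = 0.0643

ωT = 3.2443·0.554 = 1.797342; cosh(ωT) = 3.099664, sinh(ωT) = 2.933926
x(T) = p + (x₀−p)·cosh(ωT) + (ẋ₀/ω)·sinh(ωT) ⇒ p·(1 − cosh) = x(T) − x₀·cosh − (ẋ₀/ω)·sinh
numerator   = 0.8657 − (0.0993)·3.099664 − (0.7662/3.2443)·2.933926 = -0.134996
denominator = 1 − 3.099664 = -2.099664
p = -0.134996 / -2.099664 = 0.0643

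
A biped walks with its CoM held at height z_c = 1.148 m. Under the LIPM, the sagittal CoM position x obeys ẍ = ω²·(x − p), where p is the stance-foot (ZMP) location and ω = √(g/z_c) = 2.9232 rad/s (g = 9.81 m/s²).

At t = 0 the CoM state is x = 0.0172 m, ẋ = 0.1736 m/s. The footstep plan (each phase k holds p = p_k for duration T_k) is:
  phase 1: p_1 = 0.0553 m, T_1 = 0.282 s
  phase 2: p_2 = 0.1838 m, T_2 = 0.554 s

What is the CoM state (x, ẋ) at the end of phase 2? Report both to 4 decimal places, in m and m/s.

x = -0.0351, ẋ = -0.5407

phase 1: p=0.0553, T=0.282, ωT=0.824342, cosh=1.359452, sinh=0.920929; start (x,ẋ)=(0.017200, 0.173600) → end (x,ẋ)=(0.058196, 0.133433)
phase 2: p=0.1838, T=0.554, ωT=1.619453, cosh=2.624167, sinh=2.426160; start (x,ẋ)=(0.058196, 0.133433) → end (x,ẋ)=(-0.035060, -0.540650)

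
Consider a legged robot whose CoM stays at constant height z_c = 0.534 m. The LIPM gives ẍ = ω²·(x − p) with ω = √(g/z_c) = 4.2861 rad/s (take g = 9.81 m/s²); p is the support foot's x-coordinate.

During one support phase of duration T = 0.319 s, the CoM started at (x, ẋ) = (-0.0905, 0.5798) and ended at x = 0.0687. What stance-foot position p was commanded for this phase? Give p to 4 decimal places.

p = -0.0088

ωT = 4.2861·0.319 = 1.367266; cosh(ωT) = 2.089704, sinh(ωT) = 1.834902
x(T) = p + (x₀−p)·cosh(ωT) + (ẋ₀/ω)·sinh(ωT) ⇒ p·(1 − cosh) = x(T) − x₀·cosh − (ẋ₀/ω)·sinh
numerator   = 0.0687 − (-0.0905)·2.089704 − (0.5798/4.2861)·1.834902 = 0.009603
denominator = 1 − 2.089704 = -1.089704
p = 0.009603 / -1.089704 = -0.0088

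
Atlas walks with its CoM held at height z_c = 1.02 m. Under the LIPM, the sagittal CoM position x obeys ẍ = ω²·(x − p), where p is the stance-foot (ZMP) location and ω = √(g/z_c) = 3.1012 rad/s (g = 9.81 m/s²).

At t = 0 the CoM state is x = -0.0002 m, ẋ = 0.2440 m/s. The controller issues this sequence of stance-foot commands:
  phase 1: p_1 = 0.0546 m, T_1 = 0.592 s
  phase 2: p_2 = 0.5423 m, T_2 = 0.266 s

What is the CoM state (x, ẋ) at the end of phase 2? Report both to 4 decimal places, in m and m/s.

phase 1: p=0.0546, T=0.592, ωT=1.835910, cosh=3.215154, sinh=3.055686; start (x,ẋ)=(-0.000200, 0.244000) → end (x,ẋ)=(0.118829, 0.265197)
phase 2: p=0.5423, T=0.266, ωT=0.824919, cosh=1.359983, sinh=0.921713; start (x,ẋ)=(0.118829, 0.265197) → end (x,ẋ)=(0.045205, -0.849795)

x = 0.0452, ẋ = -0.8498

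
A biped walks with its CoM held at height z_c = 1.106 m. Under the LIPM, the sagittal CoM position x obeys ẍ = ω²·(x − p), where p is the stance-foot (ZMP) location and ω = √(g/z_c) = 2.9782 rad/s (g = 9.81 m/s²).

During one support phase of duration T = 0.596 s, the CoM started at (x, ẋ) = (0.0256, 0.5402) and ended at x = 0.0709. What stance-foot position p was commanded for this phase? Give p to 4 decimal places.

p = 0.2588

ωT = 2.9782·0.596 = 1.775007; cosh(ωT) = 3.034903, sinh(ωT) = 2.865421
x(T) = p + (x₀−p)·cosh(ωT) + (ẋ₀/ω)·sinh(ωT) ⇒ p·(1 − cosh) = x(T) − x₀·cosh − (ẋ₀/ω)·sinh
numerator   = 0.0709 − (0.0256)·3.034903 − (0.5402/2.9782)·2.865421 = -0.526537
denominator = 1 − 3.034903 = -2.034903
p = -0.526537 / -2.034903 = 0.2588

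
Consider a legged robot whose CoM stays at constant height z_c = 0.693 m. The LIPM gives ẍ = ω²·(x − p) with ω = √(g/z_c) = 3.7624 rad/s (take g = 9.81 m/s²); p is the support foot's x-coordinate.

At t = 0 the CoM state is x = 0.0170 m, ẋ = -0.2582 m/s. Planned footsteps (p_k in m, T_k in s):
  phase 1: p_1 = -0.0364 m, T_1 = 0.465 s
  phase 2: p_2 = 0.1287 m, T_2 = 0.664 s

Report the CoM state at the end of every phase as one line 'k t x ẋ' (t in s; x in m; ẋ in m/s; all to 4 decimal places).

1 0.4650 -0.0696 -0.2047
2 1.1290 -1.4136 -5.7584

phase 1: p=-0.0364, T=0.465, ωT=1.749516, cosh=2.962838, sinh=2.788980; start (x,ẋ)=(0.017000, -0.258200) → end (x,ẋ)=(-0.069582, -0.204665)
phase 2: p=0.1287, T=0.664, ωT=2.498234, cosh=6.121612, sinh=6.039382; start (x,ẋ)=(-0.069582, -0.204665) → end (x,ẋ)=(-1.413633, -5.758358)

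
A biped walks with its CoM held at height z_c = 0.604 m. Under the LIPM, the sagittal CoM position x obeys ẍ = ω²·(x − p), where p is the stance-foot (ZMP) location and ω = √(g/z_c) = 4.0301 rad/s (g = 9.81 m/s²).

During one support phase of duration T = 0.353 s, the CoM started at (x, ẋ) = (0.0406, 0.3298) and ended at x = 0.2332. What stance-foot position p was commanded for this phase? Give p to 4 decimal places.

ωT = 4.0301·0.353 = 1.422625; cosh(ωT) = 2.194538, sinh(ωT) = 1.953458
x(T) = p + (x₀−p)·cosh(ωT) + (ẋ₀/ω)·sinh(ωT) ⇒ p·(1 − cosh) = x(T) − x₀·cosh − (ẋ₀/ω)·sinh
numerator   = 0.2332 − (0.0406)·2.194538 − (0.3298/4.0301)·1.953458 = -0.015758
denominator = 1 − 2.194538 = -1.194538
p = -0.015758 / -1.194538 = 0.0132

p = 0.0132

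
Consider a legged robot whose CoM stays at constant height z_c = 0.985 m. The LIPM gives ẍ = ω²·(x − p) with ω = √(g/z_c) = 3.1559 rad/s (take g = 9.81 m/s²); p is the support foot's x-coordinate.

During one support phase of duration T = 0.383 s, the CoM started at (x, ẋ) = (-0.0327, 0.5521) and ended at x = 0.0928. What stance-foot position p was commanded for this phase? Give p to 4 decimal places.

p = 0.1389

ωT = 3.1559·0.383 = 1.208710; cosh(ωT) = 1.823871, sinh(ωT) = 1.525289
x(T) = p + (x₀−p)·cosh(ωT) + (ẋ₀/ω)·sinh(ωT) ⇒ p·(1 − cosh) = x(T) − x₀·cosh − (ẋ₀/ω)·sinh
numerator   = 0.0928 − (-0.0327)·1.823871 − (0.5521/3.1559)·1.525289 = -0.114397
denominator = 1 − 1.823871 = -0.823871
p = -0.114397 / -0.823871 = 0.1389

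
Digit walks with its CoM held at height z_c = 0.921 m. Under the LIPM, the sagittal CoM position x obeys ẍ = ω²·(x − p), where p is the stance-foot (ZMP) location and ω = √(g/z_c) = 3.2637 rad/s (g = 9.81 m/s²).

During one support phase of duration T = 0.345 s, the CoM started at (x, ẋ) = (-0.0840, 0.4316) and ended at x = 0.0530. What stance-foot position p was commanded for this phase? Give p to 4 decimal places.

p = -0.0195

ωT = 3.2637·0.345 = 1.125976; cosh(ωT) = 1.703781, sinh(ωT) = 1.379445
x(T) = p + (x₀−p)·cosh(ωT) + (ẋ₀/ω)·sinh(ωT) ⇒ p·(1 − cosh) = x(T) − x₀·cosh − (ẋ₀/ω)·sinh
numerator   = 0.0530 − (-0.0840)·1.703781 − (0.4316/3.2637)·1.379445 = 0.013696
denominator = 1 − 1.703781 = -0.703781
p = 0.013696 / -0.703781 = -0.0195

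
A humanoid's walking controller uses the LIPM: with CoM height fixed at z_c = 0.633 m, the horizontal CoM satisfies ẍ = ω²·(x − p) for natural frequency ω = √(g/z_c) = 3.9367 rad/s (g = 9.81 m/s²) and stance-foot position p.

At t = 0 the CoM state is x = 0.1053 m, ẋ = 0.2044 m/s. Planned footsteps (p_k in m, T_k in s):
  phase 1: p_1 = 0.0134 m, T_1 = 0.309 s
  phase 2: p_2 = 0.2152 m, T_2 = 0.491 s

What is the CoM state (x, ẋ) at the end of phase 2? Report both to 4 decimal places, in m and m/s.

phase 1: p=0.0134, T=0.309, ωT=1.216440, cosh=1.835717, sinh=1.539434; start (x,ẋ)=(0.105300, 0.204400) → end (x,ẋ)=(0.262032, 0.932161)
phase 2: p=0.2152, T=0.491, ωT=1.932920, cosh=3.527190, sinh=3.382465; start (x,ẋ)=(0.262032, 0.932161) → end (x,ẋ)=(1.181312, 3.911519)

x = 1.1813, ẋ = 3.9115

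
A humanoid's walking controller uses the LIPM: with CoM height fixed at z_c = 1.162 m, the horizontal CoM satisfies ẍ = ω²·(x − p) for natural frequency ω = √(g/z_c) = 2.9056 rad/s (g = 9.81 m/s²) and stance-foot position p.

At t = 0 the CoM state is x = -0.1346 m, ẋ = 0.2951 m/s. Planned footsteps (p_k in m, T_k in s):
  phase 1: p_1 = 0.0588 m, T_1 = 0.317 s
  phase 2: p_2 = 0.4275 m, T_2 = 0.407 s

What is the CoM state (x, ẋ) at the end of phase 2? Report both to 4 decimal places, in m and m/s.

phase 1: p=0.0588, T=0.317, ωT=0.921075, cosh=1.455040, sinh=1.056950; start (x,ẋ)=(-0.134600, 0.295100) → end (x,ẋ)=(-0.115258, -0.164563)
phase 2: p=0.4275, T=0.407, ωT=1.182579, cosh=1.784633, sinh=1.478146; start (x,ẋ)=(-0.115258, -0.164563) → end (x,ẋ)=(-0.624841, -2.624778)

x = -0.6248, ẋ = -2.6248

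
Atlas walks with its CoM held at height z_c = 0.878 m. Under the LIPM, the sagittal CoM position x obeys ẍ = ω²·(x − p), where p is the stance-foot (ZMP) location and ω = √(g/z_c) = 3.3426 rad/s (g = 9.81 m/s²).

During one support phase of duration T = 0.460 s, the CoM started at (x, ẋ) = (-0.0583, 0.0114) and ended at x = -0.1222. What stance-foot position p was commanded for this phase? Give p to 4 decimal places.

ωT = 3.3426·0.460 = 1.537596; cosh(ωT) = 2.434144, sinh(ωT) = 2.219246
x(T) = p + (x₀−p)·cosh(ωT) + (ẋ₀/ω)·sinh(ωT) ⇒ p·(1 − cosh) = x(T) − x₀·cosh − (ẋ₀/ω)·sinh
numerator   = -0.1222 − (-0.0583)·2.434144 − (0.0114/3.3426)·2.219246 = 0.012142
denominator = 1 − 2.434144 = -1.434144
p = 0.012142 / -1.434144 = -0.0085

p = -0.0085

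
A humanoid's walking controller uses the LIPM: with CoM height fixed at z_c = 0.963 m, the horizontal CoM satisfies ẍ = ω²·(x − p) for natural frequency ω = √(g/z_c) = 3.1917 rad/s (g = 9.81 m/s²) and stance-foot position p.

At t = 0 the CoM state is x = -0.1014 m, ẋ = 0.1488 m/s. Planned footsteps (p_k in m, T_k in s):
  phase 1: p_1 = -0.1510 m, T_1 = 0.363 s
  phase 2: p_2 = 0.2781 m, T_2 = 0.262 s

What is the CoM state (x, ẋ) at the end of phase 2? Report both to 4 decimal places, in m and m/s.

phase 1: p=-0.1510, T=0.363, ωT=1.158587, cosh=1.749679, sinh=1.435750; start (x,ẋ)=(-0.101400, 0.148800) → end (x,ẋ)=(0.002720, 0.487643)
phase 2: p=0.2781, T=0.262, ωT=0.836225, cosh=1.370492, sinh=0.937148; start (x,ẋ)=(0.002720, 0.487643) → end (x,ẋ)=(0.043876, -0.155377)

x = 0.0439, ẋ = -0.1554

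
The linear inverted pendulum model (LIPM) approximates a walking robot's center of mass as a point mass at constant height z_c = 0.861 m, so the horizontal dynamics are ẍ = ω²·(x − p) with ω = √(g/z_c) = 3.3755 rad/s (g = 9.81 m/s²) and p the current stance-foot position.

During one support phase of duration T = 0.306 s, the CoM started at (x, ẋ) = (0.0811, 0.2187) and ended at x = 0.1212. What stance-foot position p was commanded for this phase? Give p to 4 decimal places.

p = 0.1487

ωT = 3.3755·0.306 = 1.032903; cosh(ωT) = 1.582591, sinh(ωT) = 1.226619
x(T) = p + (x₀−p)·cosh(ωT) + (ẋ₀/ω)·sinh(ωT) ⇒ p·(1 − cosh) = x(T) − x₀·cosh − (ẋ₀/ω)·sinh
numerator   = 0.1212 − (0.0811)·1.582591 − (0.2187/3.3755)·1.226619 = -0.086621
denominator = 1 − 1.582591 = -0.582591
p = -0.086621 / -0.582591 = 0.1487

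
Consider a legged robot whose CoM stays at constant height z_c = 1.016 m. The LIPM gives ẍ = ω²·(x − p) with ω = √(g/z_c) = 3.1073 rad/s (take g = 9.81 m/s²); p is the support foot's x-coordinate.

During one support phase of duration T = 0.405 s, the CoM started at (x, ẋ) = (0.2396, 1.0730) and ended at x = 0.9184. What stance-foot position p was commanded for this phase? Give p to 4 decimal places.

p = 0.1065

ωT = 3.1073·0.405 = 1.258457; cosh(ωT) = 1.902038, sinh(ωT) = 1.617946
x(T) = p + (x₀−p)·cosh(ωT) + (ẋ₀/ω)·sinh(ωT) ⇒ p·(1 − cosh) = x(T) − x₀·cosh − (ẋ₀/ω)·sinh
numerator   = 0.9184 − (0.2396)·1.902038 − (1.0730/3.1073)·1.617946 = -0.096031
denominator = 1 − 1.902038 = -0.902038
p = -0.096031 / -0.902038 = 0.1065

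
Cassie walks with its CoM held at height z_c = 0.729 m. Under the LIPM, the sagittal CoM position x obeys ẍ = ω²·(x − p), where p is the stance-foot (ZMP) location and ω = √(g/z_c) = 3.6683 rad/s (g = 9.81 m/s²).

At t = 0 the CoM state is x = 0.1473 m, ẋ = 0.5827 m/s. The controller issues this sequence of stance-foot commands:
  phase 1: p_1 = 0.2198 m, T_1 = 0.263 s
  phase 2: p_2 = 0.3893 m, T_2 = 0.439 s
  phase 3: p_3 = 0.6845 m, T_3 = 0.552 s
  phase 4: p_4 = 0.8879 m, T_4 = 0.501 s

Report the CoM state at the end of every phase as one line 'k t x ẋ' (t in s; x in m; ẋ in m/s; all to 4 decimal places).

phase 1: p=0.2198, T=0.263, ωT=0.964763, cosh=1.502619, sinh=1.121546; start (x,ẋ)=(0.147300, 0.582700) → end (x,ẋ)=(0.289015, 0.577299)
phase 2: p=0.3893, T=0.439, ωT=1.610384, cosh=2.602271, sinh=2.402460; start (x,ẋ)=(0.289015, 0.577299) → end (x,ẋ)=(0.506418, 0.618481)
phase 3: p=0.6845, T=0.552, ωT=2.024902, cosh=3.853686, sinh=3.721679; start (x,ẋ)=(0.506418, 0.618481) → end (x,ẋ)=(0.625709, -0.047784)
phase 4: p=0.8879, T=0.501, ωT=1.837818, cosh=3.220990, sinh=3.061826; start (x,ẋ)=(0.625709, -0.047784) → end (x,ẋ)=(0.003503, -3.098757)

1 0.2630 0.2890 0.5773
2 0.7020 0.5064 0.6185
3 1.2540 0.6257 -0.0478
4 1.7550 0.0035 -3.0988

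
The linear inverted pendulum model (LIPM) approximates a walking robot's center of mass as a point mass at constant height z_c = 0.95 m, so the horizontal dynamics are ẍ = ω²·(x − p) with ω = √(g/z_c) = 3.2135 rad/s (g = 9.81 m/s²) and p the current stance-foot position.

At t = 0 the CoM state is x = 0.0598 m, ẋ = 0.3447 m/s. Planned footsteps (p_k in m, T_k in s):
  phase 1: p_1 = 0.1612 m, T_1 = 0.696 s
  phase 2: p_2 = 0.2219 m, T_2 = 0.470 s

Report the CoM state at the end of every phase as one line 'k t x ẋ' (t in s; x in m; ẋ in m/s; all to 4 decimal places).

1 0.6960 0.1775 0.1241
2 1.1660 0.1996 -0.0126

phase 1: p=0.1612, T=0.696, ωT=2.236596, cosh=4.734116, sinh=4.627295; start (x,ẋ)=(0.059800, 0.344700) → end (x,ẋ)=(0.177513, 0.124051)
phase 2: p=0.2219, T=0.470, ωT=1.510345, cosh=2.374563, sinh=2.153730; start (x,ẋ)=(0.177513, 0.124051) → end (x,ẋ)=(0.199641, -0.012636)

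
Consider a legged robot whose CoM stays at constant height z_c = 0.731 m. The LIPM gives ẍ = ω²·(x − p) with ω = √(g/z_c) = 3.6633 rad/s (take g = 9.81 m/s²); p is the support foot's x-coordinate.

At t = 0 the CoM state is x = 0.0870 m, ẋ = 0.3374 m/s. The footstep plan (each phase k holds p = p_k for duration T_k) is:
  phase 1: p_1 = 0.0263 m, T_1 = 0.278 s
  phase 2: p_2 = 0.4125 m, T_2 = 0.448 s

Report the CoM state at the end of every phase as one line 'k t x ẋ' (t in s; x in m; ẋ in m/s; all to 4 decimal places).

phase 1: p=0.0263, T=0.278, ωT=1.018397, cosh=1.564964, sinh=1.203790; start (x,ẋ)=(0.087000, 0.337400) → end (x,ẋ)=(0.232166, 0.795696)
phase 2: p=0.4125, T=0.448, ωT=1.641158, cosh=2.677450, sinh=2.483695; start (x,ẋ)=(0.232166, 0.795696) → end (x,ẋ)=(0.469141, 0.489662)

1 0.2780 0.2322 0.7957
2 0.7260 0.4691 0.4897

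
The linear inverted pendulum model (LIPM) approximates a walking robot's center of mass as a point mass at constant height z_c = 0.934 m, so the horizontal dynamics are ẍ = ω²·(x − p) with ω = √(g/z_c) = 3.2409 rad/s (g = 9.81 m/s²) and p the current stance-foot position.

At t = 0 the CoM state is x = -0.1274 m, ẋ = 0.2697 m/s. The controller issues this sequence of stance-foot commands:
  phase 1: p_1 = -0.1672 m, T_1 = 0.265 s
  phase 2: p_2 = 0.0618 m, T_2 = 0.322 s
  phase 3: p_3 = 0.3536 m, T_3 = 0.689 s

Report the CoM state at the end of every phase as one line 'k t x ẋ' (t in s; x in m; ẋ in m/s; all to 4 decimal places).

phase 1: p=-0.1672, T=0.265, ωT=0.858839, cosh=1.392036, sinh=0.968382; start (x,ẋ)=(-0.127400, 0.269700) → end (x,ẋ)=(-0.031211, 0.500341)
phase 2: p=0.0618, T=0.322, ωT=1.043570, cosh=1.595765, sinh=1.243570; start (x,ẋ)=(-0.031211, 0.500341) → end (x,ẋ)=(0.105364, 0.423568)
phase 3: p=0.3536, T=0.689, ωT=2.232980, cosh=4.717415, sinh=4.610207; start (x,ẋ)=(0.105364, 0.423568) → end (x,ẋ)=(-0.214904, -1.710805)

1 0.2650 -0.0312 0.5003
2 0.5870 0.1054 0.4236
3 1.2760 -0.2149 -1.7108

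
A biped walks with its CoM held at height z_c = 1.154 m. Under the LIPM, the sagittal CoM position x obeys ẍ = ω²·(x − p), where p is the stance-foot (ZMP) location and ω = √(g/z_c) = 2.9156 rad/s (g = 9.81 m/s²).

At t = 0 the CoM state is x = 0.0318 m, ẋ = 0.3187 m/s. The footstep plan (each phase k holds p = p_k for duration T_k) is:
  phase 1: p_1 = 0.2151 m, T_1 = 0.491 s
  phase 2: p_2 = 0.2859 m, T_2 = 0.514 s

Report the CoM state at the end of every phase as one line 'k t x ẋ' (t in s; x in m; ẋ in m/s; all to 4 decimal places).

1 0.4910 0.0253 -0.3495
2 1.0050 -0.5812 -2.4365

phase 1: p=0.2151, T=0.491, ωT=1.431560, cosh=2.212079, sinh=1.973143; start (x,ẋ)=(0.031800, 0.318700) → end (x,ẋ)=(0.025307, -0.349516)
phase 2: p=0.2859, T=0.514, ωT=1.498618, cosh=2.349470, sinh=2.126031; start (x,ẋ)=(0.025307, -0.349516) → end (x,ẋ)=(-0.581219, -2.436502)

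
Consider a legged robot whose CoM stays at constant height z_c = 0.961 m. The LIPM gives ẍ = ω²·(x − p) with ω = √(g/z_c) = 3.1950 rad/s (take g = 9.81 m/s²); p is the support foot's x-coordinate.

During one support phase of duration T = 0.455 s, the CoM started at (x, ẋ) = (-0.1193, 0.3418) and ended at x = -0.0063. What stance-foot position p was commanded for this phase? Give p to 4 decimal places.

ωT = 3.1950·0.455 = 1.453725; cosh(ωT) = 2.256361, sinh(ωT) = 2.022663
x(T) = p + (x₀−p)·cosh(ωT) + (ẋ₀/ω)·sinh(ωT) ⇒ p·(1 − cosh) = x(T) − x₀·cosh − (ẋ₀/ω)·sinh
numerator   = -0.0063 − (-0.1193)·2.256361 − (0.3418/3.1950)·2.022663 = 0.046500
denominator = 1 − 2.256361 = -1.256361
p = 0.046500 / -1.256361 = -0.0370

p = -0.0370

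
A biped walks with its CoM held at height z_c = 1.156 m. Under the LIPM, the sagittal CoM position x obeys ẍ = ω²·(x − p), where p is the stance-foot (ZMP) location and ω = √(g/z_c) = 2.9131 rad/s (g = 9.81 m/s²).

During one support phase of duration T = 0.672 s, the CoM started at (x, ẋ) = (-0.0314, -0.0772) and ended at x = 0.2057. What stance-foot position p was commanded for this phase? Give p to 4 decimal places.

ωT = 2.9131·0.672 = 1.957603; cosh(ωT) = 3.611764, sinh(ωT) = 3.470568
x(T) = p + (x₀−p)·cosh(ωT) + (ẋ₀/ω)·sinh(ωT) ⇒ p·(1 − cosh) = x(T) − x₀·cosh − (ẋ₀/ω)·sinh
numerator   = 0.2057 − (-0.0314)·3.611764 − (-0.0772/2.9131)·3.470568 = 0.411083
denominator = 1 − 3.611764 = -2.611764
p = 0.411083 / -2.611764 = -0.1574

p = -0.1574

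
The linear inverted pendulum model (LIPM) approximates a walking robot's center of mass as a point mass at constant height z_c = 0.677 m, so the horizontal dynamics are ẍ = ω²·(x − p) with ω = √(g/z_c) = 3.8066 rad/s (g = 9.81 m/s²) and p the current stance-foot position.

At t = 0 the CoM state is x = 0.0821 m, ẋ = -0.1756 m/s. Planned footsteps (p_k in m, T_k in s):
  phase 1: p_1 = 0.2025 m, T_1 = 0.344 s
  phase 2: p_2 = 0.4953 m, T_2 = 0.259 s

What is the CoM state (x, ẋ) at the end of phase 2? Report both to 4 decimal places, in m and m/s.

phase 1: p=0.2025, T=0.344, ωT=1.309470, cosh=1.987087, sinh=1.717124; start (x,ẋ)=(0.082100, -0.175600) → end (x,ẋ)=(-0.115957, -1.135916)
phase 2: p=0.4953, T=0.259, ωT=0.985909, cosh=1.526674, sinh=1.153574; start (x,ẋ)=(-0.115957, -1.135916) → end (x,ẋ)=(-0.782125, -4.418322)

x = -0.7821, ẋ = -4.4183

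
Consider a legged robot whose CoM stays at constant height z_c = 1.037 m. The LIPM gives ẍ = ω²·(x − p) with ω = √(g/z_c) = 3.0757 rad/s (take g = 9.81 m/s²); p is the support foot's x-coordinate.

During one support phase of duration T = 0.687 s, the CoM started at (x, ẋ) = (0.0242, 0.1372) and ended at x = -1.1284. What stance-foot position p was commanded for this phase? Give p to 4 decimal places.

p = 0.4416

ωT = 3.0757·0.687 = 2.113006; cosh(ωT) = 4.196973, sinh(ωT) = 4.076099
x(T) = p + (x₀−p)·cosh(ωT) + (ẋ₀/ω)·sinh(ωT) ⇒ p·(1 − cosh) = x(T) − x₀·cosh − (ẋ₀/ω)·sinh
numerator   = -1.1284 − (0.0242)·4.196973 − (0.1372/3.0757)·4.076099 = -1.411792
denominator = 1 − 4.196973 = -3.196973
p = -1.411792 / -3.196973 = 0.4416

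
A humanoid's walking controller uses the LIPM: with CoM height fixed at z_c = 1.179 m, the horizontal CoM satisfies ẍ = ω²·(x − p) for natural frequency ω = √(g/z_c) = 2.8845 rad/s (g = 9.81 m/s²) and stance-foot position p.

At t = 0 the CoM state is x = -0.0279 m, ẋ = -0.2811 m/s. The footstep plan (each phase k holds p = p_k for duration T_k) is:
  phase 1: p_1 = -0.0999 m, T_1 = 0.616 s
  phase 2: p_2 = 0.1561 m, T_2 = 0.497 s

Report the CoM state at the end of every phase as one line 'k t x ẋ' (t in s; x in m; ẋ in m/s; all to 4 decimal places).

1 0.6160 -0.1608 -0.2583
2 1.1130 -0.7233 -2.3802

phase 1: p=-0.0999, T=0.616, ωT=1.776852, cosh=3.040194, sinh=2.871024; start (x,ẋ)=(-0.027900, -0.281100) → end (x,ẋ)=(-0.160793, -0.258333)
phase 2: p=0.1561, T=0.497, ωT=1.433596, cosh=2.216102, sinh=1.977653; start (x,ẋ)=(-0.160793, -0.258333) → end (x,ẋ)=(-0.723283, -2.380219)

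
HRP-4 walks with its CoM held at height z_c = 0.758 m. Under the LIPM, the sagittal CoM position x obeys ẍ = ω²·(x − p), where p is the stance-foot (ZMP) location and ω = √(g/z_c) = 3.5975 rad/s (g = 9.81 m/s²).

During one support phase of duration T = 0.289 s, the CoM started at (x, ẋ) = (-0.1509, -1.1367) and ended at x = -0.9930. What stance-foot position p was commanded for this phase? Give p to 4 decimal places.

ωT = 3.5975·0.289 = 1.039678; cosh(ωT) = 1.590937, sinh(ωT) = 1.237368
x(T) = p + (x₀−p)·cosh(ωT) + (ẋ₀/ω)·sinh(ωT) ⇒ p·(1 − cosh) = x(T) − x₀·cosh − (ẋ₀/ω)·sinh
numerator   = -0.9930 − (-0.1509)·1.590937 − (-1.1367/3.5975)·1.237368 = -0.361957
denominator = 1 − 1.590937 = -0.590937
p = -0.361957 / -0.590937 = 0.6125

p = 0.6125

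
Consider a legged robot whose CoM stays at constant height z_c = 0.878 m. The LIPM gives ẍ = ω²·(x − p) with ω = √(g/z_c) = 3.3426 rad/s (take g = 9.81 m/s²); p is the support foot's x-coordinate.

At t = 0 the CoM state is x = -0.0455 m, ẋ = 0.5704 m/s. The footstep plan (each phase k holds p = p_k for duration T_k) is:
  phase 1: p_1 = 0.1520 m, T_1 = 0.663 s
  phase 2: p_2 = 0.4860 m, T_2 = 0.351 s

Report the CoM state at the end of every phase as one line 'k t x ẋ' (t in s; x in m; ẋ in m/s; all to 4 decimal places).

1 0.6630 0.0088 -0.3446
2 1.0140 -0.5098 -2.9416

phase 1: p=0.1520, T=0.663, ωT=2.216144, cosh=4.640461, sinh=4.531433; start (x,ẋ)=(-0.045500, 0.570400) → end (x,ẋ)=(0.008778, -0.344567)
phase 2: p=0.4860, T=0.351, ωT=1.173253, cosh=1.770924, sinh=1.461565; start (x,ẋ)=(0.008778, -0.344567) → end (x,ẋ)=(-0.509788, -2.941637)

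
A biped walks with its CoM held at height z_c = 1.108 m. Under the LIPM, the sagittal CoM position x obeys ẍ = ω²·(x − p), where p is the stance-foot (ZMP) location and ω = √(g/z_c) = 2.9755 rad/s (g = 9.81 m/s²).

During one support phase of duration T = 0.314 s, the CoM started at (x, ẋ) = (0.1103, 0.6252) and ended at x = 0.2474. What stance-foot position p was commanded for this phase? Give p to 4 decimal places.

p = 0.3001

ωT = 2.9755·0.314 = 0.934307; cosh(ωT) = 1.469153, sinh(ωT) = 1.076295
x(T) = p + (x₀−p)·cosh(ωT) + (ẋ₀/ω)·sinh(ωT) ⇒ p·(1 − cosh) = x(T) − x₀·cosh − (ẋ₀/ω)·sinh
numerator   = 0.2474 − (0.1103)·1.469153 − (0.6252/2.9755)·1.076295 = -0.140794
denominator = 1 − 1.469153 = -0.469153
p = -0.140794 / -0.469153 = 0.3001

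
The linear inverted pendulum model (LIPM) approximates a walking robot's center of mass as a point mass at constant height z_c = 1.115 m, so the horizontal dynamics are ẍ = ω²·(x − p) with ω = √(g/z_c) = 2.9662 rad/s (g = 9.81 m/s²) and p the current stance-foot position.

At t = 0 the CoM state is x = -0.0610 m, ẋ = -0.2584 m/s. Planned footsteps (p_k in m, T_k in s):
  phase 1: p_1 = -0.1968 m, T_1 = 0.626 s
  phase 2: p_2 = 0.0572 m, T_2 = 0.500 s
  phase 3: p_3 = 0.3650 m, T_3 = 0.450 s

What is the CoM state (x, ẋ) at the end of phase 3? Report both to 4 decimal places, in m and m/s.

phase 1: p=-0.1968, T=0.626, ωT=1.856841, cosh=3.279821, sinh=3.123656; start (x,ẋ)=(-0.061000, -0.258400) → end (x,ẋ)=(-0.023517, 0.410734)
phase 2: p=0.0572, T=0.500, ωT=1.483100, cosh=2.316759, sinh=2.089826; start (x,ẋ)=(-0.023517, 0.410734) → end (x,ẋ)=(0.159579, 0.451220)
phase 3: p=0.3650, T=0.450, ωT=1.334790, cosh=2.031206, sinh=1.767992; start (x,ẋ)=(0.159579, 0.451220) → end (x,ẋ)=(0.216696, -0.160751)

x = 0.2167, ẋ = -0.1608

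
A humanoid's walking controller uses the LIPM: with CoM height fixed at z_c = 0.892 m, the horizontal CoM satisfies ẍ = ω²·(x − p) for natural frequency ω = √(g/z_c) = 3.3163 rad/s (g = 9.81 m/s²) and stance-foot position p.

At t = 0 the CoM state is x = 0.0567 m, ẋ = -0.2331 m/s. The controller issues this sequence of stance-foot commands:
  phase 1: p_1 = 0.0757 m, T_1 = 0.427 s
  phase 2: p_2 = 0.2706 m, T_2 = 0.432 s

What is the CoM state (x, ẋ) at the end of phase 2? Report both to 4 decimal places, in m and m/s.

x = -0.9303, ẋ = -3.8380

phase 1: p=0.0757, T=0.427, ωT=1.416060, cosh=2.181760, sinh=1.939092; start (x,ẋ)=(0.056700, -0.233100) → end (x,ẋ)=(-0.102051, -0.630750)
phase 2: p=0.2706, T=0.432, ωT=1.432642, cosh=2.214215, sinh=1.975537; start (x,ẋ)=(-0.102051, -0.630750) → end (x,ẋ)=(-0.930270, -3.838027)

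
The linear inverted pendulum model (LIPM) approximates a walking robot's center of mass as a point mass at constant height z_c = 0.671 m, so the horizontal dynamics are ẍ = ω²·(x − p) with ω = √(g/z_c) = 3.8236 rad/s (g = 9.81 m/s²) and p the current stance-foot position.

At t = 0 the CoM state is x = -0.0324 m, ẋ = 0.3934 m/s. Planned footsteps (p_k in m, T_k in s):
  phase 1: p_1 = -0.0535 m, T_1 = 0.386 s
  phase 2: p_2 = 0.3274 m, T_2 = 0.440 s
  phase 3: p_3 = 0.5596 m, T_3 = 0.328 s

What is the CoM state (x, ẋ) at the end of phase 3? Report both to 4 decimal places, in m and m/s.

phase 1: p=-0.0535, T=0.386, ωT=1.475910, cosh=2.301792, sinh=2.073221; start (x,ẋ)=(-0.032400, 0.393400) → end (x,ẋ)=(0.208376, 1.072788)
phase 2: p=0.3274, T=0.440, ωT=1.682384, cosh=2.782146, sinh=2.596216; start (x,ẋ)=(0.208376, 1.072788) → end (x,ẋ)=(0.724679, 1.803116)
phase 3: p=0.5596, T=0.328, ωT=1.254141, cosh=1.895073, sinh=1.609752; start (x,ẋ)=(0.724679, 1.803116) → end (x,ẋ)=(1.631556, 4.433105)

x = 1.6316, ẋ = 4.4331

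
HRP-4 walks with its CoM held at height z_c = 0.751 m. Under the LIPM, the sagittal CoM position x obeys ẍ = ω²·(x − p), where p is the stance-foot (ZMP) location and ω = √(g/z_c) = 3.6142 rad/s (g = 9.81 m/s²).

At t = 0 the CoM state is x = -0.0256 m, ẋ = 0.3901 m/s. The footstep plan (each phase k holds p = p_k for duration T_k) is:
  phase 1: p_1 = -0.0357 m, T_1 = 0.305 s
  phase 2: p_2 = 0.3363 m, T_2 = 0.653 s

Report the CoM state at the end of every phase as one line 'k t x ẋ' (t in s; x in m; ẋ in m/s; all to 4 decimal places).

1 0.3050 0.1258 0.7010
2 0.9580 0.2294 -0.2482

phase 1: p=-0.0357, T=0.305, ωT=1.102331, cosh=1.671636, sinh=1.339540; start (x,ẋ)=(-0.025600, 0.390100) → end (x,ẋ)=(0.125767, 0.701003)
phase 2: p=0.3363, T=0.653, ωT=2.360073, cosh=5.343067, sinh=5.248654; start (x,ẋ)=(0.125767, 0.701003) → end (x,ẋ)=(0.229428, -0.248231)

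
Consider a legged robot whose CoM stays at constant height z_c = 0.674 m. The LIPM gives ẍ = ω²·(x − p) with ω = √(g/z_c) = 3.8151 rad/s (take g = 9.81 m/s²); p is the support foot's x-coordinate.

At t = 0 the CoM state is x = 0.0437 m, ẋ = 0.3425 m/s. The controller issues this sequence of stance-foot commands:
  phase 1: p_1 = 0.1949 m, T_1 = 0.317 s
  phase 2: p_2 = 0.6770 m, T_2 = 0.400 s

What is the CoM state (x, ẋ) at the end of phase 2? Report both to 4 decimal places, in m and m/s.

phase 1: p=0.1949, T=0.317, ωT=1.209387, cosh=1.824904, sinh=1.526524; start (x,ẋ)=(0.043700, 0.342500) → end (x,ẋ)=(0.056018, -0.255535)
phase 2: p=0.6770, T=0.400, ωT=1.526040, cosh=2.408660, sinh=2.191265; start (x,ẋ)=(0.056018, -0.255535) → end (x,ẋ)=(-0.965505, -5.806843)

x = -0.9655, ẋ = -5.8068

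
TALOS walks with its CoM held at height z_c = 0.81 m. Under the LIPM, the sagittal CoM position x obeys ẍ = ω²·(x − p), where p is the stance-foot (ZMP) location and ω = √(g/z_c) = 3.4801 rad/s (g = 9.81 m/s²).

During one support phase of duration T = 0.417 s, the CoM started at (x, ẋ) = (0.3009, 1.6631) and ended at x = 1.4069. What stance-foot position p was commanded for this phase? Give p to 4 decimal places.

ωT = 3.4801·0.417 = 1.451202; cosh(ωT) = 2.251265, sinh(ωT) = 2.016976
x(T) = p + (x₀−p)·cosh(ωT) + (ẋ₀/ω)·sinh(ωT) ⇒ p·(1 − cosh) = x(T) − x₀·cosh − (ẋ₀/ω)·sinh
numerator   = 1.4069 − (0.3009)·2.251265 − (1.6631/3.4801)·2.016976 = -0.234395
denominator = 1 − 2.251265 = -1.251265
p = -0.234395 / -1.251265 = 0.1873

p = 0.1873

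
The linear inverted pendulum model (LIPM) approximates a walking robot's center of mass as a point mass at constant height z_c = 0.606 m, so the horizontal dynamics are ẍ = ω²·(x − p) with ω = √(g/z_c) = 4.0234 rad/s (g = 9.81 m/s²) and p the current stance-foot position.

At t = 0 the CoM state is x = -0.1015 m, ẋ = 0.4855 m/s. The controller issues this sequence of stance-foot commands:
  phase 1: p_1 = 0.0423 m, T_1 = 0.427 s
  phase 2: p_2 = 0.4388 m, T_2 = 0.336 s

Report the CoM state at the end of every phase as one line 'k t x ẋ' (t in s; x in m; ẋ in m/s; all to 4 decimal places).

1 0.4270 -0.0459 -0.1639
2 0.7630 -0.6339 -3.8537

phase 1: p=0.0423, T=0.427, ωT=1.717992, cosh=2.876375, sinh=2.696949; start (x,ẋ)=(-0.101500, 0.485500) → end (x,ẋ)=(-0.045884, -0.163880)
phase 2: p=0.4388, T=0.336, ωT=1.351862, cosh=2.061687, sinh=1.802929; start (x,ẋ)=(-0.045884, -0.163880) → end (x,ẋ)=(-0.633904, -3.853724)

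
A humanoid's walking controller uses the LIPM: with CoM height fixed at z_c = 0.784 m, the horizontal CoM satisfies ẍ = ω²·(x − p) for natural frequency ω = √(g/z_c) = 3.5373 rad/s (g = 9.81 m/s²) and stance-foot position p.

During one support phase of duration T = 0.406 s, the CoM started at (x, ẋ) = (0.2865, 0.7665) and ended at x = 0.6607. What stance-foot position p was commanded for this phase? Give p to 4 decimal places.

p = 0.3320

ωT = 3.5373·0.406 = 1.436144; cosh(ωT) = 2.221147, sinh(ωT) = 1.983304
x(T) = p + (x₀−p)·cosh(ωT) + (ẋ₀/ω)·sinh(ωT) ⇒ p·(1 − cosh) = x(T) − x₀·cosh − (ẋ₀/ω)·sinh
numerator   = 0.6607 − (0.2865)·2.221147 − (0.7665/3.5373)·1.983304 = -0.405422
denominator = 1 − 2.221147 = -1.221147
p = -0.405422 / -1.221147 = 0.3320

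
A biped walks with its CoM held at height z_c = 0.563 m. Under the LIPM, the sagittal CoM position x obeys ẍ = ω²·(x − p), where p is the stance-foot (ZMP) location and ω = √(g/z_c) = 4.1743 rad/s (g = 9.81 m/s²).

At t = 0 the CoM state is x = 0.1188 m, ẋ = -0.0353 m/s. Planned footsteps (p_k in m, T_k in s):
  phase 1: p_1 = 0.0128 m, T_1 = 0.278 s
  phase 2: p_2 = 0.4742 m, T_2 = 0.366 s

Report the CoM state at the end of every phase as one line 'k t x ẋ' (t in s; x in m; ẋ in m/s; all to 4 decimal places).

phase 1: p=0.0128, T=0.278, ωT=1.160455, cosh=1.752365, sinh=1.439021; start (x,ẋ)=(0.118800, -0.035300) → end (x,ẋ)=(0.186382, 0.574874)
phase 2: p=0.4742, T=0.366, ωT=1.527794, cosh=2.412507, sinh=2.195493; start (x,ẋ)=(0.186382, 0.574874) → end (x,ẋ)=(0.082194, -1.250867)

1 0.2780 0.1864 0.5749
2 0.6440 0.0822 -1.2509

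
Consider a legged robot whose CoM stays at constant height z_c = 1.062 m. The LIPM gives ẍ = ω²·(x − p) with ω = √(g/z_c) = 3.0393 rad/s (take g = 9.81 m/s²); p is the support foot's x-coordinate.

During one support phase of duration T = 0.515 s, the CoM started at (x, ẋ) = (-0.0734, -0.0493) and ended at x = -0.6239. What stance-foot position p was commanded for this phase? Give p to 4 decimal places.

p = 0.2697

ωT = 3.0393·0.515 = 1.565239; cosh(ωT) = 2.496429, sinh(ωT) = 2.287391
x(T) = p + (x₀−p)·cosh(ωT) + (ẋ₀/ω)·sinh(ωT) ⇒ p·(1 − cosh) = x(T) − x₀·cosh − (ẋ₀/ω)·sinh
numerator   = -0.6239 − (-0.0734)·2.496429 − (-0.0493/3.0393)·2.287391 = -0.403559
denominator = 1 − 2.496429 = -1.496429
p = -0.403559 / -1.496429 = 0.2697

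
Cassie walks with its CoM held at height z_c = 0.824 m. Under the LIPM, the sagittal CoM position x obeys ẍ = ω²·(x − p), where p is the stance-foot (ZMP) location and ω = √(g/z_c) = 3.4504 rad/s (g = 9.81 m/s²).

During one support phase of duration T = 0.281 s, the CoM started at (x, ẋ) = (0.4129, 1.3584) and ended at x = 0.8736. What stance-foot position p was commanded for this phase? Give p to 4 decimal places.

p = 0.3808

ωT = 3.4504·0.281 = 0.969562; cosh(ωT) = 1.508020, sinh(ωT) = 1.128771
x(T) = p + (x₀−p)·cosh(ωT) + (ẋ₀/ω)·sinh(ωT) ⇒ p·(1 − cosh) = x(T) − x₀·cosh − (ẋ₀/ω)·sinh
numerator   = 0.8736 − (0.4129)·1.508020 − (1.3584/3.4504)·1.128771 = -0.193451
denominator = 1 − 1.508020 = -0.508020
p = -0.193451 / -0.508020 = 0.3808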